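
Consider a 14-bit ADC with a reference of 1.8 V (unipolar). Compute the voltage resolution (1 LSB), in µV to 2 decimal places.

109.86 µV

Full-scale span = 1.8 V.
LSB = 1.8 / 2^14 = 1.8 / 16384 = 0.000109863 V = 109.86 µV.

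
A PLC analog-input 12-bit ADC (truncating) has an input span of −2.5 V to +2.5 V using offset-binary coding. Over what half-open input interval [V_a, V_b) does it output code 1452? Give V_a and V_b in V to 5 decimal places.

LSB = 5/2^12 = 1.221 mV.
V_a = V_low + 1452·LSB = -0.727539 V; V_b = V_low + 1453·LSB = -0.726318 V.

[-0.72754 V, -0.72632 V)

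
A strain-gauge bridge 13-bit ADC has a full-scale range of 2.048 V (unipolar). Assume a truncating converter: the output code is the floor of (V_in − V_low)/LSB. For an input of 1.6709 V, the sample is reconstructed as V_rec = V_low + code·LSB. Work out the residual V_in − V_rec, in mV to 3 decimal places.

0.150 mV

LSB = 2.048/2^13 = 250.00 µV.
(V_in − V_low)/LSB = (1.6709 − 0)/0.00025 = 6683.6000 → code 6683 (floor).
Reconstructed: 1.67075 V.
Difference: 0.00015 V → 0.150 mV.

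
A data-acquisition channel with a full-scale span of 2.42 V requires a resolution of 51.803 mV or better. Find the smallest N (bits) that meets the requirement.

6 bits

Number of steps required ≥ 2.42 V / 51.803 mV = 46.72.
Need 2^N ≥ 46.72; 2^5 = 32, 2^6 = 64.
Minimum N = 6.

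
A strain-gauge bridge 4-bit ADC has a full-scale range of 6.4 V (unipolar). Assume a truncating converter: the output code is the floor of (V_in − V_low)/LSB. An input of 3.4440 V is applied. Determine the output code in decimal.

Full-scale span = 6.4 V; LSB = 6.4/2^4 = 400.000 mV.
(V_in − V_low)/LSB = (3.4440 − 0) / 0.4 = 8.610.
Floor → code 8.

code 8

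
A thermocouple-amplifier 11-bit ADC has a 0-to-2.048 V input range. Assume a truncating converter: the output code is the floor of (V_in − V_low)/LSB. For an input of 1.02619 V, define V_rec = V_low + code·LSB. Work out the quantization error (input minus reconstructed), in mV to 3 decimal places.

LSB = 2.048/2^11 = 1.000 mV.
(V_in − V_low)/LSB = (1.02619 − 0)/0.001 = 1026.1900 → code 1026 (floor).
Code 1026 maps back to 0 + 1026×0.001 V = 1.026 V.
V_in − V_rec = 0.00019 V = 0.190 mV.

0.190 mV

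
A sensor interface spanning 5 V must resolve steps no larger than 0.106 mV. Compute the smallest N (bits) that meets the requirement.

16 bits

Number of steps required ≥ 5 V / 0.106 mV = 47169.81.
Need 2^N ≥ 47169.81; 2^15 = 32768, 2^16 = 65536.
Minimum N = 16.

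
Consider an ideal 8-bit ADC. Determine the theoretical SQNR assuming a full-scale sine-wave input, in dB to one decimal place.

49.9 dB

SNR ≈ 6.02·N + 1.76 dB = 6.02·8 + 1.76 = 49.92 dB.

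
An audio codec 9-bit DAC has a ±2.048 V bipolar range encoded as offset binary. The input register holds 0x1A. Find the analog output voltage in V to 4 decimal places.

LSB = 4.096 V / 2^9 = 8.000 mV.
Code 0x1A = 26 decimal.
V_out = (−2.048) + 26 × 0.008 V = -1.84 V.

-1.8400 V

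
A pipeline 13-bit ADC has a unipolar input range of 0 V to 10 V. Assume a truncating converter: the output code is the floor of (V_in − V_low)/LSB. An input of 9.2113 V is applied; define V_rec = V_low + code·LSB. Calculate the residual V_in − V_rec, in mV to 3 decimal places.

1.095 mV

Step size: 10 V ÷ 2^13 = 1.221 mV.
Scaled input = 7545.8970 LSBs, so code = 7545.
Code 7545 maps back to 0 + 7545×0.0012207 V = 9.2102051 V.
Error = 9.2113 − 9.2102051 = 0.00109492 V = 1.095 mV.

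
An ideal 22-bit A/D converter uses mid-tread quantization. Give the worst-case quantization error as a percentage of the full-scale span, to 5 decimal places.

Rounding → worst-case error = ½ LSB = V_FS/2^23, so 100/8388608 = 1.19209e-05 % of full scale.

0.00001 %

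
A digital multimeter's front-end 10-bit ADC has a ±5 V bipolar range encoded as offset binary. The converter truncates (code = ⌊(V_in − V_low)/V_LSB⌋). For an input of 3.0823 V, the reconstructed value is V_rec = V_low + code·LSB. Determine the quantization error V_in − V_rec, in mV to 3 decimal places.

6.128 mV

One LSB is 10 V / 1024 = 9.766 mV.
(V_in − V_low)/LSB = (3.0823 − (−5))/0.00976562 = 827.6275 → code 827 (floor).
Code 827 maps back to (−5) + 827×0.00976562 V = 3.0761719 V.
Difference: 0.00612812 V → 6.128 mV.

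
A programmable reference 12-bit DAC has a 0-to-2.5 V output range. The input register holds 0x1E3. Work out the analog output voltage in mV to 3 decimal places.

294.800 mV

LSB = 2.5 V / 2^12 = 0.610 mV.
Code 0x1E3 = 483 decimal.
V_out = 0 + 483 × 0.000610352 V = 0.2948 V.
= 294.800 mV.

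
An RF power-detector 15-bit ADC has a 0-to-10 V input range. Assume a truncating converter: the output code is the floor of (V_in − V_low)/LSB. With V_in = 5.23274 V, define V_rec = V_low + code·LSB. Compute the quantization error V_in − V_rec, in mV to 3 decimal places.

0.196 mV

One LSB is 10 V / 32768 = 305.18 µV.
Scaled input = 17146.6424 LSBs, so code = 17146.
Code 17146 maps back to 0 + 17146×0.000305176 V = 5.2325439 V.
Difference: 0.000196055 V → 0.196 mV.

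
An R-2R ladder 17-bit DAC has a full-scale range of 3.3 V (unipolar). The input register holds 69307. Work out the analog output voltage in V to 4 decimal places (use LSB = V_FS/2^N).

1.7449 V

LSB = 3.3 V / 2^17 = 25.18 µV.
V_out = 0 + 69307 × 2.5177e-05 V = 1.74494 V.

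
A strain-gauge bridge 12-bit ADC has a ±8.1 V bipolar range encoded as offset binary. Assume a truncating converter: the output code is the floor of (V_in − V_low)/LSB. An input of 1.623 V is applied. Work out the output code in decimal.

Full-scale span = 16.2 V; LSB = 16.2/2^12 = 3.955 mV.
(1.623 − (−8.1)) / 0.00395508 = 2458.359 LSBs.
Floor → code 2458.

code 2458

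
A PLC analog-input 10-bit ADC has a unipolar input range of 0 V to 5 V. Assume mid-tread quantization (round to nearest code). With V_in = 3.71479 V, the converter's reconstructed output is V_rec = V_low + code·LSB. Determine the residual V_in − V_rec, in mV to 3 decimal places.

Step size: 5 V ÷ 2^10 = 4.883 mV.
Scaled input = 760.7890 LSBs, so code = 761.
Reconstructed: 3.7158203 V.
Error = 3.71479 − 3.7158203 = -0.00103031 V = -1.030 mV.

-1.030 mV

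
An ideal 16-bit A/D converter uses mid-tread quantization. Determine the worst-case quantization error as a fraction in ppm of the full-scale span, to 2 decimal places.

7.63 ppm

Rounding → worst-case error = ½ LSB = V_FS/2^17, so 1e+06/131072 = 7.62939 ppm of full scale.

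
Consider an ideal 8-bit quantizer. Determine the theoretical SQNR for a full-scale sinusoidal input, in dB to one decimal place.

49.9 dB

SNR ≈ 6.02·N + 1.76 dB = 6.02·8 + 1.76 = 49.92 dB.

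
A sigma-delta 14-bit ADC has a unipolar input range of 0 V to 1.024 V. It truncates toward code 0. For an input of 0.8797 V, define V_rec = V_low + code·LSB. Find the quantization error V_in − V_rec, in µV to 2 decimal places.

12.50 µV

One LSB is 1.024 V / 16384 = 62.50 µV.
Scaled input = 14075.2000 LSBs, so code = 14075.
V_rec = 0 + 14075·6.25e-05 = 0.8796875 V.
V_in − V_rec = 1.25e-05 V = 12.50 µV.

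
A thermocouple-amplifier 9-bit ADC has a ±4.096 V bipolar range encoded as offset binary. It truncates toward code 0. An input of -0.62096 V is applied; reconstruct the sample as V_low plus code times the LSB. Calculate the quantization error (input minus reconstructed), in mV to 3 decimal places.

3.040 mV

One LSB is 8.192 V / 512 = 16.000 mV.
(V_in − V_low)/LSB = (-0.62096 − (−4.096))/0.016 = 217.1900 → code 217 (floor).
Reconstructed: -0.624 V.
Error = -0.62096 − (−0.624) = 0.00304 V = 3.040 mV.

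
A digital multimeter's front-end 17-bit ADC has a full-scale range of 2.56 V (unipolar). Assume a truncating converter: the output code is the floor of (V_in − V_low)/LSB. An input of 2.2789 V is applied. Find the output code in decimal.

code 116679

Full-scale span = 2.56 V; LSB = 2.56/2^17 = 19.53 µV.
(V_in − V_low)/LSB = (2.2789 − 0) / 1.95313e-05 = 116679.680.
⌊·⌋(116679.680) = 116679.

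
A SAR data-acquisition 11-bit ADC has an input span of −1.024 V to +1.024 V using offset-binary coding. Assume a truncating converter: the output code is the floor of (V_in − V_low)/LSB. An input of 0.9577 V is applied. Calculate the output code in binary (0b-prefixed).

code 0b11110111101 (decimal 1981)

With 2048 levels over 2.048 V, one step is 1.000 mV.
(0.9577 − (−1.024)) / 0.001 = 1981.700 LSBs.
Floor → code 1981.
In binary (0b-prefixed): 0b11110111101.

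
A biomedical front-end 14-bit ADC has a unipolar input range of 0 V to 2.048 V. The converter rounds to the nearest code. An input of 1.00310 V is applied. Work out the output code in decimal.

With 16384 levels over 2.048 V, one step is 125.00 µV.
(1.00310 − 0) / 0.000125 = 8024.800 LSBs.
round(8024.800) = 8025.

code 8025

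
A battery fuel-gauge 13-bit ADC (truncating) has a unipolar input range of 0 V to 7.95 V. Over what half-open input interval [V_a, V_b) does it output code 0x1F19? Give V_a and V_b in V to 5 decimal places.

LSB = 7.95/2^13 = 0.970 mV.
Code 0x1F19 = 7961 decimal.
V_a = V_low + 7961·LSB = 7.72582 V; V_b = V_low + 7962·LSB = 7.72679 V.

[7.72582 V, 7.72679 V)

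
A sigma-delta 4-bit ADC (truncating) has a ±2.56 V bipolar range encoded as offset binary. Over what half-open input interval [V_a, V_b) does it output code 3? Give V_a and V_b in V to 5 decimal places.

LSB = 5.12/2^4 = 320.000 mV.
V_a = V_low + 3·LSB = -1.6 V; V_b = V_low + 4·LSB = -1.28 V.

[-1.60000 V, -1.28000 V)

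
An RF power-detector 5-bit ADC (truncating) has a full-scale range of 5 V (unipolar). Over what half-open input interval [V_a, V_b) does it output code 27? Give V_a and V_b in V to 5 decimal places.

LSB = 5/2^5 = 156.250 mV.
V_a = V_low + 27·LSB = 4.21875 V; V_b = V_low + 28·LSB = 4.375 V.

[4.21875 V, 4.37500 V)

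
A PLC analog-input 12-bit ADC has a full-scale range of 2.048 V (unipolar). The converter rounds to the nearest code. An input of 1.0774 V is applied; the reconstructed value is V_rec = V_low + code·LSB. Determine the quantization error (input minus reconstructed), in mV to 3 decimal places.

One LSB is 2.048 V / 4096 = 0.500 mV.
(V_in − V_low)/LSB = (1.0774 − 0)/0.0005 = 2154.8000 → code 2155 (round).
Reconstructed: 1.0775 V.
Error = 1.0774 − 1.0775 = -0.0001 V = -0.100 mV.

-0.100 mV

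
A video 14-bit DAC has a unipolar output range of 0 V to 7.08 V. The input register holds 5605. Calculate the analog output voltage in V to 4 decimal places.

2.4221 V

LSB = 7.08 V / 2^14 = 432.13 µV.
V_out = 0 + 5605 × 0.000432129 V = 2.42208 V.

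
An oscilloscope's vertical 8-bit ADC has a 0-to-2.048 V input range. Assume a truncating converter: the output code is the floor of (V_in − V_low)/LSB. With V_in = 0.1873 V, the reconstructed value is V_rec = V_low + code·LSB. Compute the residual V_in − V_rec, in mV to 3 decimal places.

Step size: 2.048 V ÷ 2^8 = 8.000 mV.
(V_in − V_low)/LSB = (0.1873 − 0)/0.008 = 23.4125 → code 23 (floor).
Reconstructed: 0.184 V.
Difference: 0.0033 V → 3.300 mV.

3.300 mV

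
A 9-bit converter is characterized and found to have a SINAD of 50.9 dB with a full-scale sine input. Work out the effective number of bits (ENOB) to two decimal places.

ENOB = (SINAD − 1.76) / 6.02 = (50.9 − 1.76)/6.02 = 8.163.

8.16 bits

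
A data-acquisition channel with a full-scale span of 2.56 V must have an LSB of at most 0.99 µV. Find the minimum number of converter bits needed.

22 bits

Number of steps required ≥ 2.56 V / 0.99 µV = 2585858.59.
Need 2^N ≥ 2585858.59; 2^21 = 2097152, 2^22 = 4194304.
Minimum N = 22.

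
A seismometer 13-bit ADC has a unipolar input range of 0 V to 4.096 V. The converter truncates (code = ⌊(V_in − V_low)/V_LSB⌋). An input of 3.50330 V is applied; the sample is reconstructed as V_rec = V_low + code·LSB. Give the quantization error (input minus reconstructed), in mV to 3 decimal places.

Step size: 4.096 V ÷ 2^13 = 0.500 mV.
(V_in − V_low)/LSB = (3.50330 − 0)/0.0005 = 7006.6000 → code 7006 (floor).
Code 7006 maps back to 0 + 7006×0.0005 V = 3.503 V.
Difference: 0.0003 V → 0.300 mV.

0.300 mV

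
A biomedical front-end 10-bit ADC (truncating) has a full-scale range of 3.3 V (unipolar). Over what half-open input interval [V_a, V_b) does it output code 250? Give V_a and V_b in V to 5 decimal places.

LSB = 3.3/2^10 = 3.223 mV.
V_a = V_low + 250·LSB = 0.805664 V; V_b = V_low + 251·LSB = 0.808887 V.

[0.80566 V, 0.80889 V)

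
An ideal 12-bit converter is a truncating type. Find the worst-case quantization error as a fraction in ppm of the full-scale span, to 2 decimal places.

244.14 ppm

Truncating → worst-case error = 1 LSB = V_FS/2^12, so 1e+06/4096 = 244.141 ppm of full scale.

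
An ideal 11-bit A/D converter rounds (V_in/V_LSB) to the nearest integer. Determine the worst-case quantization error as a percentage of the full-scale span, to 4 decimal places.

0.0244 %

Rounding → worst-case error = ½ LSB = V_FS/2^12, so 100/4096 = 0.0244141 % of full scale.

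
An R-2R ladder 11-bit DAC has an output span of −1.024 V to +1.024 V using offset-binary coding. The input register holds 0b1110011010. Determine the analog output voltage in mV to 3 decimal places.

LSB = 2.048 V / 2^11 = 1.000 mV.
Code 0b1110011010 = 922 decimal.
V_out = (−1.024) + 922 × 0.001 V = -0.102 V.
= -102.000 mV.

-102.000 mV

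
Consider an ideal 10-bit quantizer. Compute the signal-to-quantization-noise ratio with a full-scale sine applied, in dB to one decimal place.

62.0 dB

SNR ≈ 6.02·N + 1.76 dB = 6.02·10 + 1.76 = 61.96 dB.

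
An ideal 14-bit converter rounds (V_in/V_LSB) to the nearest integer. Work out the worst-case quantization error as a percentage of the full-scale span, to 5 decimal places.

Rounding → worst-case error = ½ LSB = V_FS/2^15, so 100/32768 = 0.00305176 % of full scale.

0.00305 %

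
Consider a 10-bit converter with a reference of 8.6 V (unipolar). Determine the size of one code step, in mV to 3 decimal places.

8.398 mV

Full-scale span = 8.6 V.
LSB = 8.6 / 2^10 = 8.6 / 1024 = 0.00839844 V = 8.398 mV.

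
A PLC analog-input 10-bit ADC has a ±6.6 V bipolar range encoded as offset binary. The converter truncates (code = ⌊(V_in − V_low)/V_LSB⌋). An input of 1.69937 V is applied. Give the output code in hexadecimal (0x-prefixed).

code 0x283 (decimal 643)

Full-scale span = 13.2 V; LSB = 13.2/2^10 = 12.891 mV.
(V_in − V_low)/LSB = (1.69937 − (−6.6)) / 0.0128906 = 643.830.
⌊·⌋(643.830) = 643.
In hexadecimal (0x-prefixed): 0x283.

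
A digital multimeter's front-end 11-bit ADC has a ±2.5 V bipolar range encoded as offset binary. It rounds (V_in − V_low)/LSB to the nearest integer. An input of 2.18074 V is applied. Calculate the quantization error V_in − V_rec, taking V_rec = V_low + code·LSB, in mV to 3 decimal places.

LSB = 5/2^11 = 2.441 mV.
Scaled input = 1917.2311 LSBs, so code = 1917.
V_rec = (−2.5) + 1917·0.00244141 = 2.1801758 V.
Error = 2.18074 − 2.1801758 = 0.000564219 V = 0.564 mV.

0.564 mV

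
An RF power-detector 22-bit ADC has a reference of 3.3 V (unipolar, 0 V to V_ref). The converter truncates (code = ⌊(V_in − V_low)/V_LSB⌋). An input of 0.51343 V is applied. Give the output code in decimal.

code 652570

With 4194304 levels over 3.3 V, one step is 0.79 µV.
(V_in − V_low)/LSB = (0.51343 − 0) / 7.86781e-07 = 652570.152.
⌊·⌋(652570.152) = 652570.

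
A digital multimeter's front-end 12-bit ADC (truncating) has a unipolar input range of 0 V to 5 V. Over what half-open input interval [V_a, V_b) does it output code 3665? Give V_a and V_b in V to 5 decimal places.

LSB = 5/2^12 = 1.221 mV.
V_a = V_low + 3665·LSB = 4.47388 V; V_b = V_low + 3666·LSB = 4.4751 V.

[4.47388 V, 4.47510 V)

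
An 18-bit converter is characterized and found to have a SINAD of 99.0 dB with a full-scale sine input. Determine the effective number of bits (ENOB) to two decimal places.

16.15 bits

ENOB = (SINAD − 1.76) / 6.02 = (99.0 − 1.76)/6.02 = 16.153.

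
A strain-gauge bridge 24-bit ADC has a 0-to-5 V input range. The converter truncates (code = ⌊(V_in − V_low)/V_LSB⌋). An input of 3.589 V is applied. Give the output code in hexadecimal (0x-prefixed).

code 0xB7C1BD (decimal 12042685)

With 16777216 levels over 5 V, one step is 0.30 µV.
(3.589 − 0) / 2.98023e-07 = 12042685.645 LSBs.
So the output code is 12042685.
In hexadecimal (0x-prefixed): 0xB7C1BD.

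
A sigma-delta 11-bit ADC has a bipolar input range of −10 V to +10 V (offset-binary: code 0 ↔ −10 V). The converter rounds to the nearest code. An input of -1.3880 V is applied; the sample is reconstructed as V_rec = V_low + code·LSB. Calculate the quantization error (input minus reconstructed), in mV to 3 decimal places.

Step size: 20 V ÷ 2^11 = 9.766 mV.
(V_in − V_low)/LSB = (-1.3880 − (−10))/0.00976562 = 881.8688 → code 882 (round).
Reconstructed: -1.3867188 V.
V_in − V_rec = -0.00128125 V = -1.281 mV.

-1.281 mV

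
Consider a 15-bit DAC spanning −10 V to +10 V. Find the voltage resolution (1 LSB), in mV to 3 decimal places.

0.610 mV

Full-scale span = 20 V.
LSB = 20 / 2^15 = 20 / 32768 = 0.000610352 V = 0.610 mV.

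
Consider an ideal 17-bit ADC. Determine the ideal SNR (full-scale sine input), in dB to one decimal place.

SNR ≈ 6.02·N + 1.76 dB = 6.02·17 + 1.76 = 104.10 dB.

104.1 dB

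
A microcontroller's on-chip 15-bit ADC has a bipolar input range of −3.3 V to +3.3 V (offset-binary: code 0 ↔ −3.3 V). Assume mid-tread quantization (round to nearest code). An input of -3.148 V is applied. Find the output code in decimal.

code 755

Full-scale span = 6.6 V; LSB = 6.6/2^15 = 201.42 µV.
Input sits at 754.657 steps above V_low.
Round → code 755.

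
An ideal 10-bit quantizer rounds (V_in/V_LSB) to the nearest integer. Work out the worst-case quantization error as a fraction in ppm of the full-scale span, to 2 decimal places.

Rounding → worst-case error = ½ LSB = V_FS/2^11, so 1e+06/2048 = 488.281 ppm of full scale.

488.28 ppm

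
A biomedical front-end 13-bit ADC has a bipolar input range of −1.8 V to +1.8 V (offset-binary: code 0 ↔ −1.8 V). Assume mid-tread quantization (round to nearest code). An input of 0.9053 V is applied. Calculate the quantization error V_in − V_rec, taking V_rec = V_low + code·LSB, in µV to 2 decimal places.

Step size: 3.6 V ÷ 2^13 = 439.45 µV.
(0.9053 − (−1.8))/0.000439453 = 6156.0604; round gives code 6156.
Reconstructed: 0.90527344 V.
Difference: 2.65625e-05 V → 26.56 µV.

26.56 µV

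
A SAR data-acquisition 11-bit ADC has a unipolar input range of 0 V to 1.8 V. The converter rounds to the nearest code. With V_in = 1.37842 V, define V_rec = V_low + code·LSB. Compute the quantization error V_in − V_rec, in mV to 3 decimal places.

0.295 mV

LSB = 1.8/2^11 = 0.879 mV.
(V_in − V_low)/LSB = (1.37842 − 0)/0.000878906 = 1568.3356 → code 1568 (round).
Reconstructed: 1.378125 V.
Error = 1.37842 − 1.378125 = 0.000295 V = 0.295 mV.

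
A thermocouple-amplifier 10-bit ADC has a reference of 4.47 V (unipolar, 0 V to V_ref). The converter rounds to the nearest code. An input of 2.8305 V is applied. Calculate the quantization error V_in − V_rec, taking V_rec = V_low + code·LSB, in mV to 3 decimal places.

1.828 mV

LSB = 4.47/2^10 = 4.365 mV.
(V_in − V_low)/LSB = (2.8305 − 0)/0.00436523 = 648.4188 → code 648 (round).
V_rec = 0 + 648·0.00436523 = 2.8286719 V.
V_in − V_rec = 0.00182813 V = 1.828 mV.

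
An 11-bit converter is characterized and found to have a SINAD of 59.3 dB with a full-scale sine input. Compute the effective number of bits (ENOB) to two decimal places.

9.56 bits

ENOB = (SINAD − 1.76) / 6.02 = (59.3 − 1.76)/6.02 = 9.558.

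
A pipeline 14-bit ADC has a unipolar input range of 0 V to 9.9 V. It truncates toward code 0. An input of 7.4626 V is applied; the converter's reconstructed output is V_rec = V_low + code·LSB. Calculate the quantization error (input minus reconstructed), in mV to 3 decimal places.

Step size: 9.9 V ÷ 2^14 = 0.604 mV.
(V_in − V_low)/LSB = (7.4626 − 0)/0.000604248 = 12350.2261 → code 12350 (floor).
Code 12350 maps back to 0 + 12350×0.000604248 V = 7.4624634 V.
Difference: 0.000136621 V → 0.137 mV.

0.137 mV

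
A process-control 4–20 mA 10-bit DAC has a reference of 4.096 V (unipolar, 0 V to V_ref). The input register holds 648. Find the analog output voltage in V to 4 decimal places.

LSB = 4.096 V / 2^10 = 4.000 mV.
V_out = 0 + 648 × 0.004 V = 2.592 V.

2.5920 V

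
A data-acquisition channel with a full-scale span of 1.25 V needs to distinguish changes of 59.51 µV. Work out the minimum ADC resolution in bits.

15 bits

Number of steps required ≥ 1.25 V / 59.51 µV = 21004.87.
Need 2^N ≥ 21004.87; 2^14 = 16384, 2^15 = 32768.
Minimum N = 15.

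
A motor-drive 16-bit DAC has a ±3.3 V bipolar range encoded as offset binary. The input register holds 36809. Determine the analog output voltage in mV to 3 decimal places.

406.961 mV

LSB = 6.6 V / 2^16 = 100.71 µV.
V_out = (−3.3) + 36809 × 0.000100708 V = 0.406961 V.
= 406.961 mV.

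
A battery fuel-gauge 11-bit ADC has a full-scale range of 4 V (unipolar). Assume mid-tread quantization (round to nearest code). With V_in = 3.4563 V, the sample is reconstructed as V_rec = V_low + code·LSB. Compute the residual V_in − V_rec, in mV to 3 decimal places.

-0.731 mV

LSB = 4/2^11 = 1.953 mV.
(V_in − V_low)/LSB = (3.4563 − 0)/0.00195312 = 1769.6256 → code 1770 (round).
V_rec = 0 + 1770·0.00195312 = 3.4570312 V.
Difference: -0.00073125 V → -0.731 mV.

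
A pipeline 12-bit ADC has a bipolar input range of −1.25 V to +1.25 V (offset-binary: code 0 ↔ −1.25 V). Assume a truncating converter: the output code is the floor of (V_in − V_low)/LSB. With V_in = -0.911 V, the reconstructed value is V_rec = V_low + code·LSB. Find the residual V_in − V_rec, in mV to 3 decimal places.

0.255 mV

One LSB is 2.5 V / 4096 = 0.610 mV.
(-0.911 − (−1.25))/0.000610352 = 555.4176; ⌊·⌋ gives code 555.
V_rec = (−1.25) + 555·0.000610352 = -0.91125488 V.
Error = -0.911 − (−0.91125488) = 0.000254883 V = 0.255 mV.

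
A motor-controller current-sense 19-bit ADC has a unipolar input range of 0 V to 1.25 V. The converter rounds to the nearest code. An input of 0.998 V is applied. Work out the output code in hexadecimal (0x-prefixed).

Full-scale span = 1.25 V; LSB = 1.25/2^19 = 2.38 µV.
(0.998 − 0) / 2.38419e-06 = 418591.539 LSBs.
Round → code 418592.
In hexadecimal (0x-prefixed): 0x66320.

code 0x66320 (decimal 418592)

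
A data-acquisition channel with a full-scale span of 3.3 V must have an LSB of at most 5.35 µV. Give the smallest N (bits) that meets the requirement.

Number of steps required ≥ 3.3 V / 5.35 µV = 616822.43.
Need 2^N ≥ 616822.43; 2^19 = 524288, 2^20 = 1048576.
Minimum N = 20.

20 bits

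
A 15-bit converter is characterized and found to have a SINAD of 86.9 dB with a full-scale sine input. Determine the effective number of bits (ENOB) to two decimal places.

ENOB = (SINAD − 1.76) / 6.02 = (86.9 − 1.76)/6.02 = 14.143.

14.14 bits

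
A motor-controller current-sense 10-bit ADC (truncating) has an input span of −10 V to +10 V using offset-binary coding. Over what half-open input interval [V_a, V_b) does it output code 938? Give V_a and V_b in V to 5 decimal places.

[8.32031 V, 8.33984 V)

LSB = 20/2^10 = 19.531 mV.
V_a = V_low + 938·LSB = 8.32031 V; V_b = V_low + 939·LSB = 8.33984 V.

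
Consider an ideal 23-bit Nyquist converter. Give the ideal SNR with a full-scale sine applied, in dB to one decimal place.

140.2 dB

SNR ≈ 6.02·N + 1.76 dB = 6.02·23 + 1.76 = 140.22 dB.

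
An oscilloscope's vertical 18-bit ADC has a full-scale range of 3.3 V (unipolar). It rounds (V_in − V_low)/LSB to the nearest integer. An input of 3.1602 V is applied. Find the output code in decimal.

LSB = 3.3 V / 262144 = 12.59 µV.
(3.1602 − 0) / 1.25885e-05 = 251038.627 LSBs.
round(251038.627) = 251039.

code 251039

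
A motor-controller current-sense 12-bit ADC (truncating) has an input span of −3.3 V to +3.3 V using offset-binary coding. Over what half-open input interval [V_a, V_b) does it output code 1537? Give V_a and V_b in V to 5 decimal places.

LSB = 6.6/2^12 = 1.611 mV.
V_a = V_low + 1537·LSB = -0.823389 V; V_b = V_low + 1538·LSB = -0.821777 V.

[-0.82339 V, -0.82178 V)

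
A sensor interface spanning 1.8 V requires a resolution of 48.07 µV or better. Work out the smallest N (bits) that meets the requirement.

Number of steps required ≥ 1.8 V / 48.07 µV = 37445.39.
Need 2^N ≥ 37445.39; 2^15 = 32768, 2^16 = 65536.
Minimum N = 16.

16 bits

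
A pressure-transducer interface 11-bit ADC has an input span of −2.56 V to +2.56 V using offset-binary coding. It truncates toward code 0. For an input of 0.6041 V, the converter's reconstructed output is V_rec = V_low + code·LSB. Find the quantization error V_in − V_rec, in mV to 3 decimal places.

LSB = 5.12/2^11 = 2.500 mV.
(0.6041 − (−2.56))/0.0025 = 1265.6400; ⌊·⌋ gives code 1265.
Code 1265 maps back to (−2.56) + 1265×0.0025 V = 0.6025 V.
Error = 0.6041 − 0.6025 = 0.0016 V = 1.600 mV.

1.600 mV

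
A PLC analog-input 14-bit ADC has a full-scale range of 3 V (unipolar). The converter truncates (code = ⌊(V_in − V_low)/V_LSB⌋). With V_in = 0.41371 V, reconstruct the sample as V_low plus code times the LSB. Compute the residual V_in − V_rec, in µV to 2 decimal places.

Step size: 3 V ÷ 2^14 = 183.11 µV.
(0.41371 − 0)/0.000183105 = 2259.4082; ⌊·⌋ gives code 2259.
Reconstructed: 0.41363525 V.
Error = 0.41371 − 0.41363525 = 7.47461e-05 V = 74.75 µV.

74.75 µV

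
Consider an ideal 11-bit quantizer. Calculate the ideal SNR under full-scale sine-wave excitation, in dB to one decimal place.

68.0 dB

SNR ≈ 6.02·N + 1.76 dB = 6.02·11 + 1.76 = 67.98 dB.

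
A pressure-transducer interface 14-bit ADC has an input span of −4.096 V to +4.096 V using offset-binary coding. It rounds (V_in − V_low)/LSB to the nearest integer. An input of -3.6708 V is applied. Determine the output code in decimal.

code 850

LSB = 8.192 V / 16384 = 0.500 mV.
Input sits at 850.400 steps above V_low.
So the output code is 850.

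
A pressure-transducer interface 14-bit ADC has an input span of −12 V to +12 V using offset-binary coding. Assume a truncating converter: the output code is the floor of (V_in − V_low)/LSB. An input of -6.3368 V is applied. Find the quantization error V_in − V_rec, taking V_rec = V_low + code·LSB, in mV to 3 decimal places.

0.114 mV

Step size: 24 V ÷ 2^14 = 1.465 mV.
Scaled input = 3866.0779 LSBs, so code = 3866.
Reconstructed: -6.3369141 V.
V_in − V_rec = 0.000114063 V = 0.114 mV.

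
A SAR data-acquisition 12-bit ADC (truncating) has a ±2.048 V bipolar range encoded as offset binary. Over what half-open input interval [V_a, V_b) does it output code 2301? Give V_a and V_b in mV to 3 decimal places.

LSB = 4.096/2^12 = 1.000 mV.
V_a = V_low + 2301·LSB = 0.253 V; V_b = V_low + 2302·LSB = 0.254 V.

[253.000 mV, 254.000 mV)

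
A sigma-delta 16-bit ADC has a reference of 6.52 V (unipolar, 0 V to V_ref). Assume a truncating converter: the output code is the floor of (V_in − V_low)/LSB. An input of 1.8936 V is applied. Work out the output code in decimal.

With 65536 levels over 6.52 V, one step is 99.49 µV.
(V_in − V_low)/LSB = (1.8936 − 0) / 9.94873e-05 = 19033.584.
Floor → code 19033.

code 19033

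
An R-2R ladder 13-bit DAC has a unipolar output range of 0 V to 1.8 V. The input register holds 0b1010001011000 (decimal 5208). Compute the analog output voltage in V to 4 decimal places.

LSB = 1.8 V / 2^13 = 219.73 µV.
Code 0b1010001011000 = 5208 decimal.
V_out = 0 + 5208 × 0.000219727 V = 1.14434 V.

1.1443 V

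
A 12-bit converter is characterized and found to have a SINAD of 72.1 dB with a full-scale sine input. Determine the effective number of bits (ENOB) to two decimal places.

11.68 bits

ENOB = (SINAD − 1.76) / 6.02 = (72.1 − 1.76)/6.02 = 11.684.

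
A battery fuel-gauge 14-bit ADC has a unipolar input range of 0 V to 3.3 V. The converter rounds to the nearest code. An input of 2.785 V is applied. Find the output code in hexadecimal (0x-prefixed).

LSB = 3.3 V / 16384 = 201.42 µV.
(2.785 − 0) / 0.000201416 = 13827.103 LSBs.
So the output code is 13827.
In hexadecimal (0x-prefixed): 0x3603.

code 0x3603 (decimal 13827)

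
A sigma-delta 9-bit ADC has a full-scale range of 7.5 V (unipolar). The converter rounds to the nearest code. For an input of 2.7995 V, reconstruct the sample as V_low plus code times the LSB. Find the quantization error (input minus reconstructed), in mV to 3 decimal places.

Step size: 7.5 V ÷ 2^9 = 14.648 mV.
(2.7995 − 0)/0.0146484 = 191.1125; round gives code 191.
Code 191 maps back to 0 + 191×0.0146484 V = 2.7978516 V.
Difference: 0.00164844 V → 1.648 mV.

1.648 mV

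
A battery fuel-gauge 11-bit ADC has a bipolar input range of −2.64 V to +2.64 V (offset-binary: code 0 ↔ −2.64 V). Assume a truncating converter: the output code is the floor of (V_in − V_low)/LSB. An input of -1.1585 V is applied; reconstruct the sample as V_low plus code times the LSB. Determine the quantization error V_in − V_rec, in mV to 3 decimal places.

1.656 mV

One LSB is 5.28 V / 2048 = 2.578 mV.
Scaled input = 574.6424 LSBs, so code = 574.
V_rec = (−2.64) + 574·0.00257813 = -1.1601562 V.
V_in − V_rec = 0.00165625 V = 1.656 mV.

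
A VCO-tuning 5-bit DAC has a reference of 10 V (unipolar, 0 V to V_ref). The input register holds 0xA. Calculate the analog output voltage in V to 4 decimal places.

LSB = 10 V / 2^5 = 312.500 mV.
Code 0xA = 10 decimal.
V_out = 0 + 10 × 0.3125 V = 3.125 V.

3.1250 V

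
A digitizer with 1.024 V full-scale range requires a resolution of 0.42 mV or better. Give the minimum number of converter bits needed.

Number of steps required ≥ 1.024 V / 0.42 mV = 2438.10.
Need 2^N ≥ 2438.10; 2^11 = 2048, 2^12 = 4096.
Minimum N = 12.

12 bits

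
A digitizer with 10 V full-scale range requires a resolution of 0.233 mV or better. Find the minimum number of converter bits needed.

16 bits

Number of steps required ≥ 10 V / 0.233 mV = 42918.45.
Need 2^N ≥ 42918.45; 2^15 = 32768, 2^16 = 65536.
Minimum N = 16.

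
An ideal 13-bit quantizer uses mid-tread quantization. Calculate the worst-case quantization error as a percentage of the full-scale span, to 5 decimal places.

Rounding → worst-case error = ½ LSB = V_FS/2^14, so 100/16384 = 0.00610352 % of full scale.

0.00610 %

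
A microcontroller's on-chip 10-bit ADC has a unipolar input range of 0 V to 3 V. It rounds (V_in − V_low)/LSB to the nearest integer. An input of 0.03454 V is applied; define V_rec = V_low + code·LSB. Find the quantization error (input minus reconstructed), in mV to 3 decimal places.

Step size: 3 V ÷ 2^10 = 2.930 mV.
(0.03454 − 0)/0.00292969 = 11.7897; round gives code 12.
Code 12 maps back to 0 + 12×0.00292969 V = 0.03515625 V.
Difference: -0.00061625 V → -0.616 mV.

-0.616 mV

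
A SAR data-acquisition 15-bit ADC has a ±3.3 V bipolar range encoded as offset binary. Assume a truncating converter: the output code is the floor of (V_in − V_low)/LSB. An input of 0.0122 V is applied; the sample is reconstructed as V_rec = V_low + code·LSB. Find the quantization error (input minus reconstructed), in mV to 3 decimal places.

One LSB is 6.6 V / 32768 = 201.42 µV.
(0.0122 − (−3.3))/0.000201416 = 16444.5712; ⌊·⌋ gives code 16444.
Reconstructed: 0.012084961 V.
V_in − V_rec = 0.000115039 V = 0.115 mV.

0.115 mV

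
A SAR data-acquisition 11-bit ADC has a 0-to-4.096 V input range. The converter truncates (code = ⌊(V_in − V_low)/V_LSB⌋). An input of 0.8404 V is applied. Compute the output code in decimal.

code 420

LSB = 4.096 V / 2048 = 2.000 mV.
(V_in − V_low)/LSB = (0.8404 − 0) / 0.002 = 420.200.
Floor → code 420.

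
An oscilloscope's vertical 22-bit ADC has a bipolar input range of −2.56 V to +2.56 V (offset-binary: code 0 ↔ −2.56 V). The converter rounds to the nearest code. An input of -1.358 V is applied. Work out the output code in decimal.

LSB = 5.12 V / 4194304 = 1.22 µV.
(-1.358 − (−2.56)) / 1.2207e-06 = 984678.400 LSBs.
round(984678.400) = 984678.

code 984678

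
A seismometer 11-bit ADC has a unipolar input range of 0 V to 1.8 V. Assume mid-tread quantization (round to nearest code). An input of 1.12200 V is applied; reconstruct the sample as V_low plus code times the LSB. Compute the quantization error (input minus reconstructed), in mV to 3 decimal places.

-0.363 mV

One LSB is 1.8 V / 2048 = 0.879 mV.
(1.12200 − 0)/0.000878906 = 1276.5867; round gives code 1277.
V_rec = 0 + 1277·0.000878906 = 1.1223633 V.
V_in − V_rec = -0.000363281 V = -0.363 mV.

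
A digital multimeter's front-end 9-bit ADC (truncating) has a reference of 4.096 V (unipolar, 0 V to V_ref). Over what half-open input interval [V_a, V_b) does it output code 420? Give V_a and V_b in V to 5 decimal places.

LSB = 4.096/2^9 = 8.000 mV.
V_a = V_low + 420·LSB = 3.36 V; V_b = V_low + 421·LSB = 3.368 V.

[3.36000 V, 3.36800 V)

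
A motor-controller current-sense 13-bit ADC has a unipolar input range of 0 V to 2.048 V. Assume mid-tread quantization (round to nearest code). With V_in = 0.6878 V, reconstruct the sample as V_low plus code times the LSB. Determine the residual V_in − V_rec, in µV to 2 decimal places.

50.00 µV

Step size: 2.048 V ÷ 2^13 = 250.00 µV.
Scaled input = 2751.2000 LSBs, so code = 2751.
V_rec = 0 + 2751·0.00025 = 0.68775 V.
Difference: 5e-05 V → 50.00 µV.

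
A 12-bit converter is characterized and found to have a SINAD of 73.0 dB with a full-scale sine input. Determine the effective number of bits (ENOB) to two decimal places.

ENOB = (SINAD − 1.76) / 6.02 = (73.0 − 1.76)/6.02 = 11.834.

11.83 bits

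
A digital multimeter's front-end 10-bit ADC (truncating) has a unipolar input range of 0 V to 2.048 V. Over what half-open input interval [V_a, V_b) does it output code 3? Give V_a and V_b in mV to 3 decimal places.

[6.000 mV, 8.000 mV)

LSB = 2.048/2^10 = 2.000 mV.
V_a = V_low + 3·LSB = 0.006 V; V_b = V_low + 4·LSB = 0.008 V.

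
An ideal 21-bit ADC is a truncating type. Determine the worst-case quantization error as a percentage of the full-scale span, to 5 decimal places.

Truncating → worst-case error = 1 LSB = V_FS/2^21, so 100/2097152 = 4.76837e-05 % of full scale.

0.00005 %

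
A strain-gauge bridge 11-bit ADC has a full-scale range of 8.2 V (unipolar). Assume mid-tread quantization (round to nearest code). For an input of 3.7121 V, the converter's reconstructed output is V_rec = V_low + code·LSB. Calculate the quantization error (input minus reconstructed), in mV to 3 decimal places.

0.479 mV

Step size: 8.2 V ÷ 2^11 = 4.004 mV.
(V_in − V_low)/LSB = (3.7121 − 0)/0.00400391 = 927.1196 → code 927 (round).
Reconstructed: 3.7116211 V.
Error = 3.7121 − 3.7116211 = 0.000478906 V = 0.479 mV.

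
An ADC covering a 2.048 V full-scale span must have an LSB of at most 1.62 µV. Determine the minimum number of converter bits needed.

Number of steps required ≥ 2.048 V / 1.62 µV = 1264197.53.
Need 2^N ≥ 1264197.53; 2^20 = 1048576, 2^21 = 2097152.
Minimum N = 21.

21 bits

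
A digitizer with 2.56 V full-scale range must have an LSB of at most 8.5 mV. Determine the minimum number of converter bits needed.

9 bits

Number of steps required ≥ 2.56 V / 8.5 mV = 301.18.
Need 2^N ≥ 301.18; 2^8 = 256, 2^9 = 512.
Minimum N = 9.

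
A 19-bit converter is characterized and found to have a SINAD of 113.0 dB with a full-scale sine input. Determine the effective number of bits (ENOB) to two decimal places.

ENOB = (SINAD − 1.76) / 6.02 = (113.0 − 1.76)/6.02 = 18.478.

18.48 bits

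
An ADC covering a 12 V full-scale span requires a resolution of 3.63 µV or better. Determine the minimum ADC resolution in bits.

22 bits

Number of steps required ≥ 12 V / 3.63 µV = 3305785.12.
Need 2^N ≥ 3305785.12; 2^21 = 2097152, 2^22 = 4194304.
Minimum N = 22.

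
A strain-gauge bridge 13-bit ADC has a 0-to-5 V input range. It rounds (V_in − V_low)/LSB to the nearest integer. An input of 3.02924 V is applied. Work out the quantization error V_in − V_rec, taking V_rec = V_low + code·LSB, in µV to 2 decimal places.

Step size: 5 V ÷ 2^13 = 0.610 mV.
(3.02924 − 0)/0.000610352 = 4963.1068; round gives code 4963.
Code 4963 maps back to 0 + 4963×0.000610352 V = 3.0291748 V.
V_in − V_rec = 6.51953e-05 V = 65.20 µV.

65.20 µV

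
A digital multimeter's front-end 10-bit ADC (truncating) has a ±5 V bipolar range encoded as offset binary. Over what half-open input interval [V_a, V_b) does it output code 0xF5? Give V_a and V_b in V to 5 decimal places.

[-2.60742 V, -2.59766 V)

LSB = 10/2^10 = 9.766 mV.
Code 0xF5 = 245 decimal.
V_a = V_low + 245·LSB = -2.60742 V; V_b = V_low + 246·LSB = -2.59766 V.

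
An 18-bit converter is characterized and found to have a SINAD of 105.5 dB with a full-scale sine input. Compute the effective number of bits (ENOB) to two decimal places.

17.23 bits

ENOB = (SINAD − 1.76) / 6.02 = (105.5 − 1.76)/6.02 = 17.233.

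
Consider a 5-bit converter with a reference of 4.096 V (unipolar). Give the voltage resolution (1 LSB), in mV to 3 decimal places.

Full-scale span = 4.096 V.
LSB = 4.096 / 2^5 = 4.096 / 32 = 0.128 V = 128.000 mV.

128.000 mV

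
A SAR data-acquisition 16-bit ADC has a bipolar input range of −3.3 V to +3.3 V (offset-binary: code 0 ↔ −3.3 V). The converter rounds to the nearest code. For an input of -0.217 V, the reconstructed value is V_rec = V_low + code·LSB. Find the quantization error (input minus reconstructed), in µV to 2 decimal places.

25.76 µV

LSB = 6.6/2^16 = 100.71 µV.
Scaled input = 30613.2558 LSBs, so code = 30613.
Reconstructed: -0.21702576 V.
Difference: 2.57568e-05 V → 25.76 µV.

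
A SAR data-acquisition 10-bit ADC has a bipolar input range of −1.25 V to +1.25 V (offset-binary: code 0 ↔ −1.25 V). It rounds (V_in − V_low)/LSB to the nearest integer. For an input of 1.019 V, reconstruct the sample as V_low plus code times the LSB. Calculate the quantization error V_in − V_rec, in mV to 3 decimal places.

0.934 mV

One LSB is 2.5 V / 1024 = 2.441 mV.
Scaled input = 929.3824 LSBs, so code = 929.
Reconstructed: 1.0180664 V.
V_in − V_rec = 0.000933594 V = 0.934 mV.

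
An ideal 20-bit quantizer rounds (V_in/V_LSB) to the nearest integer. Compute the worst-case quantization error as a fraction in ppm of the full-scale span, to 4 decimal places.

Rounding → worst-case error = ½ LSB = V_FS/2^21, so 1e+06/2097152 = 0.476837 ppm of full scale.

0.4768 ppm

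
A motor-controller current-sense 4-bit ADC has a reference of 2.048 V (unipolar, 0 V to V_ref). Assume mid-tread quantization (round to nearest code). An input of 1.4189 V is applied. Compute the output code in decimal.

code 11

Full-scale span = 2.048 V; LSB = 2.048/2^4 = 128.000 mV.
(V_in − V_low)/LSB = (1.4189 − 0) / 0.128 = 11.085.
So the output code is 11.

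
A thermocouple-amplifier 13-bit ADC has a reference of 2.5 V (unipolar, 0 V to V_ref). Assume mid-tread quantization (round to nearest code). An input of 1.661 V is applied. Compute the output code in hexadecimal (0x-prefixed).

code 0x1543 (decimal 5443)

With 8192 levels over 2.5 V, one step is 305.18 µV.
(1.661 − 0) / 0.000305176 = 5442.765 LSBs.
So the output code is 5443.
In hexadecimal (0x-prefixed): 0x1543.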